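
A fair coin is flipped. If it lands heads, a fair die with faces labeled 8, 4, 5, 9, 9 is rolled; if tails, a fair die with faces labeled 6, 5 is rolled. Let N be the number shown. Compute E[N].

E[N | heads] = (8+4+5+9+9)/5 = 7.
E[N | tails] = (6+5)/2 = 11/2.
E[N] = (1/2)·(7) + (1/2)·(11/2) = 25/4.

25/4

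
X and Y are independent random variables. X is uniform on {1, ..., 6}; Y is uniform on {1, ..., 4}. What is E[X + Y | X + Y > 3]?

P(X + Y > 3) = 7/8.
Summing (X+Y)·P(x,y) over outcomes with X + Y > 3 gives 17/3.
E[X + Y | X + Y > 3] = (17/3) / (7/8) = 136/21.

136/21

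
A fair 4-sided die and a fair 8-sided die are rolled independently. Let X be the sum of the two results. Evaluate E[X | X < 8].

46/9

P(X < 8) = 9/16.
Σ over the event: 2·1/32 + 3·1/16 + 4·3/32 + 5·1/8 + 6·1/8 + 7·1/8 = 23/8.
E[X | X < 8] = (23/8) / (9/16) = 46/9.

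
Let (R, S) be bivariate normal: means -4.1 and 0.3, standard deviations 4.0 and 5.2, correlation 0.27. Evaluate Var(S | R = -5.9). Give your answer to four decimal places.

25.0688

The conditional variance in a bivariate normal is σ_S²(1 − ρ²), independent of x.
Var(S | R=-5.9) = (5.2)²·(1 − (0.27)²) = 27.04·0.9271 = 25.0688.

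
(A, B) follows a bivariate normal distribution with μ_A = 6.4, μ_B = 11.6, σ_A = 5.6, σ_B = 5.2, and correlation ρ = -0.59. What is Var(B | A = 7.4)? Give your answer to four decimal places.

Var(B | A=x) = (1 − ρ²)·σ_B².
Var(B | A=7.4) = (5.2)²·(1 − (-0.59)²) = 27.04·0.6519 = 17.6274.

17.6274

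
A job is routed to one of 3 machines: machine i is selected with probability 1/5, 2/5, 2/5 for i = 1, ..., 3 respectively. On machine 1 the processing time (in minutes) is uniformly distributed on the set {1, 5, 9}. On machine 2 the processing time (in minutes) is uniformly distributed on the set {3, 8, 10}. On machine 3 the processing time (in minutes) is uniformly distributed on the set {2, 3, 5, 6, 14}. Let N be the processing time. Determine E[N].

31/5

E[N | machine 1] = (1+5+9)/3 = 5.
E[N | machine 2] = (3+8+10)/3 = 7.
E[N | machine 3] = (2+3+5+6+14)/5 = 6.
E[N] = (1/5)·(5) + (2/5)·(7) + (2/5)·(6) = 31/5.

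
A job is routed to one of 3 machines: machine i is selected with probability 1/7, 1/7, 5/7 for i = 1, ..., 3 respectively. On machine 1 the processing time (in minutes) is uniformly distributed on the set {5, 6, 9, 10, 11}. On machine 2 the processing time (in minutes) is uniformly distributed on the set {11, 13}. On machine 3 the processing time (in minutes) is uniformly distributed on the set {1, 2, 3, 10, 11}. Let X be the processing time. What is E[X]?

236/35

E[X | machine 1] = (5+6+9+10+11)/5 = 41/5.
E[X | machine 2] = (11+13)/2 = 12.
E[X | machine 3] = (1+2+3+10+11)/5 = 27/5.
E[X] = (1/7)·(41/5) + (1/7)·(12) + (5/7)·(27/5) = 236/35.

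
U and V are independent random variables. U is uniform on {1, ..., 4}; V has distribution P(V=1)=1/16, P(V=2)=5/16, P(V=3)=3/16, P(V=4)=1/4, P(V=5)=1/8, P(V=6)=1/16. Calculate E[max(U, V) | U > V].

7/2

P(U > V) = 1/4.
Summing max(U,V)·P(x,y) over outcomes with U > V gives 7/8.
E[max(U, V) | U > V] = (7/8) / (1/4) = 7/2.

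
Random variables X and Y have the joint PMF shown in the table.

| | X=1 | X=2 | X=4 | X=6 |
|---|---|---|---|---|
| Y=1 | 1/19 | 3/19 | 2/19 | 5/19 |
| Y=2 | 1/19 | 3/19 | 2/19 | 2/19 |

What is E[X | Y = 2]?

27/8

P(Y = 2) = 8/19.
Summing X·P(X=x,Y=y) over the conditioning event gives 27/19.
E[X | Y = 2] = (27/19) / (8/19) = 27/8.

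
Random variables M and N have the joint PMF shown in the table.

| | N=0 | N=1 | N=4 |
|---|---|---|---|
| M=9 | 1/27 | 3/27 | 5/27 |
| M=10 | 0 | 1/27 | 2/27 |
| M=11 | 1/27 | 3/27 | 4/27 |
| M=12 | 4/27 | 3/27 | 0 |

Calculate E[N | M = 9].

P(M = 9) = 1/3.
Σ N·P over the event = 0·(1/27) + 1·(3/27) + 4·(5/27) = 23/27.
E[N | M = 9] = (23/27) / (1/3) = 23/9.

23/9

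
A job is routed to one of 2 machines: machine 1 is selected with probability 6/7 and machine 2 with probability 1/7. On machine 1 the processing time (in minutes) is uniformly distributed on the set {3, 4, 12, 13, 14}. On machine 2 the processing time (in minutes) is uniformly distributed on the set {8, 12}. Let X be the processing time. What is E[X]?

326/35

E[X | machine 1] = (3+4+12+13+14)/5 = 46/5.
E[X | machine 2] = (8+12)/2 = 10.
E[X] = (6/7)·(46/5) + (1/7)·(10) = 326/35.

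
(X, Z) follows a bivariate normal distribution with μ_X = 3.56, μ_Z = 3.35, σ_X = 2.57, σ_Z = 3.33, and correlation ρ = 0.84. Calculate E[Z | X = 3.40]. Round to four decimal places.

For a bivariate normal, E[Z | X=x] = μ_Z + ρ·(σ_Z/σ_X)·(x − μ_X).
E[Z | X=3.40] = 3.35 + (0.84)·(3.33/2.57)·(3.40 − (3.56)) = 3.35 + (1.0884)·(-0.16) = 3.1759.

3.1759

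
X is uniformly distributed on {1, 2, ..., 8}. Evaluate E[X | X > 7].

8

Given X > 7, X is equally likely to be any of {8}.
E[X | X > 7] = (8) / 1 = 8.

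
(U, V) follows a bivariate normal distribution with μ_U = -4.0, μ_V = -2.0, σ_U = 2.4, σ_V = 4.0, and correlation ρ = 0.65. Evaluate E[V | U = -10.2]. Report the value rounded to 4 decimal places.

For a bivariate normal, E[V | U=x] = μ_V + ρ·(σ_V/σ_U)·(x − μ_U).
E[V | U=-10.2] = -2.0 + (0.65)·(4.0/2.4)·(-10.2 − (-4.0)) = -2.0 + (1.083333)·(-6.2) = -8.7167.

-8.7167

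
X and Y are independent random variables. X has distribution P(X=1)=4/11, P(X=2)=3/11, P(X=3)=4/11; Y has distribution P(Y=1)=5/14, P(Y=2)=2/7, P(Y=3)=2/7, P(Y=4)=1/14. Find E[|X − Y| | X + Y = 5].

P(X + Y = 5) = 16/77.
Summing |X−Y|·P(x,y) over outcomes with X + Y = 5 gives 20/77.
E[|X − Y| | X + Y = 5] = (20/77) / (16/77) = 5/4.

5/4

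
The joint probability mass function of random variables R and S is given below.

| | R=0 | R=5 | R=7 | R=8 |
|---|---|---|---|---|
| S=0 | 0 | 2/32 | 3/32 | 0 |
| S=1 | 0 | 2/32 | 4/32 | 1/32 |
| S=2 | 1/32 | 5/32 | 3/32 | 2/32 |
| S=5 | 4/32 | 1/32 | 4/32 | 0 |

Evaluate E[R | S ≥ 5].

P(S ≥ 5) = 9/32.
Σ R·P over the event = 0·(4/32) + 5·(1/32) + 7·(4/32) = 33/32.
E[R | S ≥ 5] = (33/32) / (9/32) = 11/3.

11/3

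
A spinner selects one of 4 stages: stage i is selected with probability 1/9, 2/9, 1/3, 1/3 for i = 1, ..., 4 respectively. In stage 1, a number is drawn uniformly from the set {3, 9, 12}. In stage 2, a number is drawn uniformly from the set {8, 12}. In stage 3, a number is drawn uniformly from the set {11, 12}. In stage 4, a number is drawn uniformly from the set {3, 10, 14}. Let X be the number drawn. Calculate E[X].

179/18

E[X | stage 1] = (3+9+12)/3 = 8.
E[X | stage 2] = (8+12)/2 = 10.
E[X | stage 3] = (11+12)/2 = 23/2.
E[X | stage 4] = (3+10+14)/3 = 9.
E[X] = (1/9)·(8) + (2/9)·(10) + (1/3)·(23/2) + (1/3)·(9) = 179/18.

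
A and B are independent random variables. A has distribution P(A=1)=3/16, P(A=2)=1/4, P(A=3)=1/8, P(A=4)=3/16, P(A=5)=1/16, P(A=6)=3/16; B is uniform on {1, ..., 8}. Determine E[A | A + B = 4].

17/9

P(A + B = 4) = 9/128.
Summing A·P(x,y) over outcomes with A + B = 4 gives 17/128.
E[A | A + B = 4] = (17/128) / (9/128) = 17/9.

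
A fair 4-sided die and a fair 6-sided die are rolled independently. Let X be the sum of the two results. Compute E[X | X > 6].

P(X > 6) = 5/12.
Σ over the event: 7·1/6 + 8·1/8 + 9·1/12 + 10·1/24 = 10/3.
E[X | X > 6] = (10/3) / (5/12) = 8.

8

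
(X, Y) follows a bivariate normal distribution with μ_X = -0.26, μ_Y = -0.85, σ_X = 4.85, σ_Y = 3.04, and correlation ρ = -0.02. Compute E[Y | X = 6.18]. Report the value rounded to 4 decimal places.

E[Y | X=x] = μ_Y + ρ(σ_Y/σ_X)(x − μ_X) for jointly normal variables.
E[Y | X=6.18] = -0.85 + (-0.02)·(3.04/4.85)·(6.18 − (-0.26)) = -0.85 + (-0.012536)·(6.44) = -0.9307.

-0.9307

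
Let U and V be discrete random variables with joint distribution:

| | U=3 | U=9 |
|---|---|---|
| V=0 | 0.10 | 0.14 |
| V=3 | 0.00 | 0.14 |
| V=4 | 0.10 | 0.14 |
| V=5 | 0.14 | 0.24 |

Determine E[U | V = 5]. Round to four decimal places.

P(V = 5) = 0.38.
Summing U·P(U=x,V=y) over the conditioning event gives 2.58.
E[U | V = 5] = (2.58) / (0.38) = 6.7895.

6.7895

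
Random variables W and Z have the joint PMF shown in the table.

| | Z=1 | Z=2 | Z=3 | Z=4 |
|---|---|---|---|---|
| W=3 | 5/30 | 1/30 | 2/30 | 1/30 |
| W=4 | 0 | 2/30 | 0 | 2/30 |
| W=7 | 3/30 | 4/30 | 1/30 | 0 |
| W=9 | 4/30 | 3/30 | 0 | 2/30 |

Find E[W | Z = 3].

P(Z = 3) = 1/10.
Σ W·P over the event = 3·(2/30) + 7·(1/30) = 13/30.
E[W | Z = 3] = (13/30) / (1/10) = 13/3.

13/3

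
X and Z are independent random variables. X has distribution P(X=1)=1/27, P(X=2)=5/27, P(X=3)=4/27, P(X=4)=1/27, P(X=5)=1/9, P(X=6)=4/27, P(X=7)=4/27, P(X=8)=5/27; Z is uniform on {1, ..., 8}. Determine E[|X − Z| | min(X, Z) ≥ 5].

P(min(X, Z) ≥ 5) = 8/27.
Summing |X−Z|·P(x,y) over outcomes with min(X, Z) ≥ 5 gives 10/27.
E[|X − Z| | min(X, Z) ≥ 5] = (10/27) / (8/27) = 5/4.

5/4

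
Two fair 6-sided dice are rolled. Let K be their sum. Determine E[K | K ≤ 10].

P(K ≤ 10) = 11/12.
E[K | K ≤ 10] = (109/18) / (11/12) = 218/33.

218/33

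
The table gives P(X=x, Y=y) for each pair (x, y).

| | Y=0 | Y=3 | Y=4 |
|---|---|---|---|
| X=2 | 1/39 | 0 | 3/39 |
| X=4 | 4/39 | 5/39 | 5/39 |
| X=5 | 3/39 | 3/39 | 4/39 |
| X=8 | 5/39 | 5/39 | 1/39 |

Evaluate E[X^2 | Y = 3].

P(Y = 3) = 1/3.
Summing X^2·P(X=x,Y=y) over the conditioning event gives 475/39.
E[X^2 | Y = 3] = (475/39) / (1/3) = 475/13.

475/13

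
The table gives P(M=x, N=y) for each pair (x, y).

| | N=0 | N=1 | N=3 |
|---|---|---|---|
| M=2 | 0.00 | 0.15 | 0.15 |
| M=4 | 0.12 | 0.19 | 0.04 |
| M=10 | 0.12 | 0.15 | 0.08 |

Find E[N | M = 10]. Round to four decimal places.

1.1143

P(M = 10) = 0.35.
Σ N·P over the event = 0·(0.12) + 1·(0.15) + 3·(0.08) = 0.39.
E[N | M = 10] = (0.39) / (0.35) = 1.1143.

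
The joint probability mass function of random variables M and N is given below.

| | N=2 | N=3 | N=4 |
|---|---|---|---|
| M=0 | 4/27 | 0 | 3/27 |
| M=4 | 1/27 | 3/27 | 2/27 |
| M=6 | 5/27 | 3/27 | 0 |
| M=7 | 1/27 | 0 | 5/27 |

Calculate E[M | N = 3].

P(N = 3) = 2/9.
Σ M·P over the event = 4·(3/27) + 6·(3/27) = 10/9.
E[M | N = 3] = (10/9) / (2/9) = 5.

5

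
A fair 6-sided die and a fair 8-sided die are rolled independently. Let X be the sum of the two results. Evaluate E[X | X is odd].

P(X is odd) = 1/2.
Σ over the event: 3·1/24 + 5·1/12 + 7·1/8 + 9·1/8 + 11·1/12 + 13·1/24 = 4.
E[X | X is odd] = (4) / (1/2) = 8.

8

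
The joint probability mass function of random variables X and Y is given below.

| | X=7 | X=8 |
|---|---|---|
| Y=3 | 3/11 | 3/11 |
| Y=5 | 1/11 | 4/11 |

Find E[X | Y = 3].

P(Y = 3) = 6/11.
Σ X·P over the event = 7·(3/11) + 8·(3/11) = 45/11.
E[X | Y = 3] = (45/11) / (6/11) = 15/2.

15/2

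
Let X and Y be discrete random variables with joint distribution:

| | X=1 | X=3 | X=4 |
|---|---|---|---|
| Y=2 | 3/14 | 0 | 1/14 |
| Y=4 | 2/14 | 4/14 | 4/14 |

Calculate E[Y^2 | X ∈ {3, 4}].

44/3

P(X ∈ {3, 4}) = 9/14.
Summing Y^2·P(X=x,Y=y) over the conditioning event gives 66/7.
E[Y^2 | X ∈ {3, 4}] = (66/7) / (9/14) = 44/3.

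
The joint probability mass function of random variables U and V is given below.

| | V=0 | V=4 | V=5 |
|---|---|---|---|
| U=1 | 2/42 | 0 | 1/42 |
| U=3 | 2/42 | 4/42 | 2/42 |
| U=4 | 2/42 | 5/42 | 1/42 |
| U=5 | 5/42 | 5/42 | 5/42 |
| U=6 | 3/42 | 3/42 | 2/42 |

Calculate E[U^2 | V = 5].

232/11

P(V = 5) = 11/42.
Σ U^2·P over the event = 1·(1/42) + 9·(2/42) + 16·(1/42) + 25·(5/42) + 36·(2/42) = 116/21.
E[U^2 | V = 5] = (116/21) / (11/42) = 232/11.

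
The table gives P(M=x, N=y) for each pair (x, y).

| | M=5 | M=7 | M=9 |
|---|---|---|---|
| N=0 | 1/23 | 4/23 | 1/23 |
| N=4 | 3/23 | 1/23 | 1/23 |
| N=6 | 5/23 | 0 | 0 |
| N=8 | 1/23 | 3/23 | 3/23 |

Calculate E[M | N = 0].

P(N = 0) = 6/23.
Σ M·P over the event = 5·(1/23) + 7·(4/23) + 9·(1/23) = 42/23.
E[M | N = 0] = (42/23) / (6/23) = 7.

7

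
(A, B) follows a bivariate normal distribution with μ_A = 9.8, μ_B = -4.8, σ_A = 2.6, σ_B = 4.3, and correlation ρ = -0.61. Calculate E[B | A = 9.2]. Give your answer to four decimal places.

The regression of B on A has slope ρ·σ_B/σ_A and passes through (μ_A, μ_B).
E[B | A=9.2] = -4.8 + (-0.61)·(4.3/2.6)·(9.2 − (9.8)) = -4.8 + (-1.0088)·(-0.6) = -4.1947.

-4.1947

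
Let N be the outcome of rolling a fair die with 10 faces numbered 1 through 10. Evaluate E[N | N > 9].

Given N > 9, N is equally likely to be any of {10}.
E[N | N > 9] = (10) / 1 = 10.

10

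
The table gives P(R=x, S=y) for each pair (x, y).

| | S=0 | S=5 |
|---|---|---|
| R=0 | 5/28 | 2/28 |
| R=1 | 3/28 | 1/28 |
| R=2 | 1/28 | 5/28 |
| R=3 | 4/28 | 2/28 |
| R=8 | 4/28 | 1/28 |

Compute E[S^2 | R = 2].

125/6

P(R = 2) = 3/14.
Σ S^2·P over the event = 0·(1/28) + 25·(5/28) = 125/28.
E[S^2 | R = 2] = (125/28) / (3/14) = 125/6.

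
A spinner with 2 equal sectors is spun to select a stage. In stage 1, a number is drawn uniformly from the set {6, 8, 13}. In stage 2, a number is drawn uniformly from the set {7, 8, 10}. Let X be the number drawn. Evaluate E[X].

26/3

E[X | stage 1] = (6+8+13)/3 = 9.
E[X | stage 2] = (7+8+10)/3 = 25/3.
By the law of total expectation,
E[X] = (1/2)·(9) + (1/2)·(25/3) = 26/3.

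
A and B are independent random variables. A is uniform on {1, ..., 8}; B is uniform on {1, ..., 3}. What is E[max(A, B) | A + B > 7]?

P(A + B > 7) = 3/8.
Summing max(A,B)·P(x,y) over outcomes with A + B > 7 gives 31/12.
E[max(A, B) | A + B > 7] = (31/12) / (3/8) = 62/9.

62/9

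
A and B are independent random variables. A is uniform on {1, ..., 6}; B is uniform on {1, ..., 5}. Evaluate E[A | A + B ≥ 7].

P(A + B ≥ 7) = 1/2.
Summing A·P(x,y) over outcomes with A + B ≥ 7 gives 7/3.
E[A | A + B ≥ 7] = (7/3) / (1/2) = 14/3.

14/3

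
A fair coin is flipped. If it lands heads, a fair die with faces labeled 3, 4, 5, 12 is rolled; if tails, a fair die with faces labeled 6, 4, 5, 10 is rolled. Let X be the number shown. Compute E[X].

E[X | heads] = (3+4+5+12)/4 = 6.
E[X | tails] = (6+4+5+10)/4 = 25/4.
E[X] = (1/2)·(6) + (1/2)·(25/4) = 49/8.

49/8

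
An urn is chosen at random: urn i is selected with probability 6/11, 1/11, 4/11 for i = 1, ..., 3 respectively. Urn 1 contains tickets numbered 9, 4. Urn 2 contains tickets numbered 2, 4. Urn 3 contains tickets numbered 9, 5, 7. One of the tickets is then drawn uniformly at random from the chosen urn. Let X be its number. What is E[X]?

E[X | urn 1] = (9+4)/2 = 13/2.
E[X | urn 2] = (2+4)/2 = 3.
E[X | urn 3] = (9+5+7)/3 = 7.
By the law of total expectation,
E[X] = (6/11)·(13/2) + (1/11)·(3) + (4/11)·(7) = 70/11.

70/11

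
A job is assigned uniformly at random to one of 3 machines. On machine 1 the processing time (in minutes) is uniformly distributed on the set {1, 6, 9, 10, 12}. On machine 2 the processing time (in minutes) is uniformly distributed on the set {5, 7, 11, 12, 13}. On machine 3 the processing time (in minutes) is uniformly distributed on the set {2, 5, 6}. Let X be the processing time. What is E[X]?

323/45

E[X | machine 1] = (1+6+9+10+12)/5 = 38/5.
E[X | machine 2] = (5+7+11+12+13)/5 = 48/5.
E[X | machine 3] = (2+5+6)/3 = 13/3.
E[X] = (1/3)·(38/5) + (1/3)·(48/5) + (1/3)·(13/3) = 323/45.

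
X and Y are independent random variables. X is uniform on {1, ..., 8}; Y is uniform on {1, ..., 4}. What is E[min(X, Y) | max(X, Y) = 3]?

9/5

Outcomes with max(X, Y) = 3: (1,3), (2,3), (3,1), (3,2), (3,3), each with probability 1/32.
E[min(X, Y) | max(X, Y) = 3] = (1 + 2 + 1 + 2 + 3) / 5 = 9/5.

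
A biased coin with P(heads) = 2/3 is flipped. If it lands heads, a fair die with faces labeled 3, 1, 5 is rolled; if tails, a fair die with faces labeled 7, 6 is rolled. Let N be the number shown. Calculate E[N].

25/6

E[N | heads] = (3+1+5)/3 = 3.
E[N | tails] = (7+6)/2 = 13/2.
E[N] = (2/3)·(3) + (1/3)·(13/2) = 25/6.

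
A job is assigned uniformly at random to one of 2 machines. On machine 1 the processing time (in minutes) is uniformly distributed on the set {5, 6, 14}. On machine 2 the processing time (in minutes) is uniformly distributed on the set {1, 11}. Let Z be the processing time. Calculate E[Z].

E[Z | machine 1] = (5+6+14)/3 = 25/3.
E[Z | machine 2] = (1+11)/2 = 6.
By the law of total expectation,
E[Z] = (1/2)·(25/3) + (1/2)·(6) = 43/6.

43/6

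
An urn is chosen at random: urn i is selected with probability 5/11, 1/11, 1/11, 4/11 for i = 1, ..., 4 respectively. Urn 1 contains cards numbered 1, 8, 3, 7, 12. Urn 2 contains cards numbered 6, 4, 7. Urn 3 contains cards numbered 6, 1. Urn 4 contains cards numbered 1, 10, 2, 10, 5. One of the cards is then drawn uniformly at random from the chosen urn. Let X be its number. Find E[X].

E[X | urn 1] = (1+8+3+7+12)/5 = 31/5.
E[X | urn 2] = (6+4+7)/3 = 17/3.
E[X | urn 3] = (6+1)/2 = 7/2.
E[X | urn 4] = (1+10+2+10+5)/5 = 28/5.
E[X] = (5/11)·(31/5) + (1/11)·(17/3) + (1/11)·(7/2) + (4/11)·(28/5) = 1877/330.

1877/330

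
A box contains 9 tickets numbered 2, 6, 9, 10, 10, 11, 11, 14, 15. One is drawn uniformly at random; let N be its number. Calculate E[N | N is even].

42/5

P(N is even) = 5/9.
Σ over the event: 2·1/9 + 6·1/9 + 10·2/9 + 14·1/9 = 14/3.
E[N | N is even] = (14/3) / (5/9) = 42/5.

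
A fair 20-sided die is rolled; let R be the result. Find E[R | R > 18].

39/2

Given R > 18, R is equally likely to be any of {19, 20}.
E[R | R > 18] = (19 + 20) / 2 = 39/2.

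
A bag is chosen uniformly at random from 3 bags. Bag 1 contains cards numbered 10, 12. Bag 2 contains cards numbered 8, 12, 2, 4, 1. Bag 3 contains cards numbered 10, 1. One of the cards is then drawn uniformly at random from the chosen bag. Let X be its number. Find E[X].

73/10

E[X | bag 1] = (10+12)/2 = 11.
E[X | bag 2] = (8+12+2+4+1)/5 = 27/5.
E[X | bag 3] = (10+1)/2 = 11/2.
By the law of total expectation,
E[X] = (1/3)·(11) + (1/3)·(27/5) + (1/3)·(11/2) = 73/10.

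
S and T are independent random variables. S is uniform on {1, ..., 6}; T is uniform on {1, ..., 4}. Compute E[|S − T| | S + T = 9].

Outcomes with S + T = 9: (5,4), (6,3), each with probability 1/24.
E[|S − T| | S + T = 9] = (1 + 3) / 2 = 2.

2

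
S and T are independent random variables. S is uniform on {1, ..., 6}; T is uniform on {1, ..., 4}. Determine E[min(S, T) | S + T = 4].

Outcomes with S + T = 4: (1,3), (2,2), (3,1), each with probability 1/24.
E[min(S, T) | S + T = 4] = (1 + 2 + 1) / 3 = 4/3.

4/3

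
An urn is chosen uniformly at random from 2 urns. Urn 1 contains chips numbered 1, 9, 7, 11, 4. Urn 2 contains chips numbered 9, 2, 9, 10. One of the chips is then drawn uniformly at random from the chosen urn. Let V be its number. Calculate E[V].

E[V | urn 1] = (1+9+7+11+4)/5 = 32/5.
E[V | urn 2] = (9+2+9+10)/4 = 15/2.
E[V] = (1/2)·(32/5) + (1/2)·(15/2) = 139/20.

139/20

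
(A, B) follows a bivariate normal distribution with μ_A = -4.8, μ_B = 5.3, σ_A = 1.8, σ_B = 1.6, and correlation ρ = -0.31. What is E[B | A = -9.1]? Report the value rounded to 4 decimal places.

The regression of B on A has slope ρ·σ_B/σ_A and passes through (μ_A, μ_B).
E[B | A=-9.1] = 5.3 + (-0.31)·(1.6/1.8)·(-9.1 − (-4.8)) = 5.3 + (-0.27556)·(-4.3) = 6.4849.

6.4849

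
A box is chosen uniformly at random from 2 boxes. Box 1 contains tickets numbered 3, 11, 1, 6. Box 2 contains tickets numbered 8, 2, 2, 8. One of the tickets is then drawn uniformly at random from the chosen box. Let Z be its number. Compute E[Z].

41/8

E[Z | box 1] = (3+11+1+6)/4 = 21/4.
E[Z | box 2] = (8+2+2+8)/4 = 5.
By the law of total expectation,
E[Z] = (1/2)·(21/4) + (1/2)·(5) = 41/8.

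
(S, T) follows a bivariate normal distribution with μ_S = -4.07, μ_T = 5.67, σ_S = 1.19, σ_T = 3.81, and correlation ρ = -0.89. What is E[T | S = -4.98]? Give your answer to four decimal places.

E[T | S=x] = μ_T + ρ(σ_T/σ_S)(x − μ_S) for jointly normal variables.
E[T | S=-4.98] = 5.67 + (-0.89)·(3.81/1.19)·(-4.98 − (-4.07)) = 5.67 + (-2.8495)·(-0.91) = 8.2630.

8.2630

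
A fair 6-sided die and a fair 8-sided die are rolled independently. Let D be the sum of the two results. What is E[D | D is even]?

P(D is even) = 1/2.
Σ over the event: 2·1/48 + 4·1/16 + 6·5/48 + 8·1/8 + 10·5/48 + 12·1/16 + 14·1/48 = 4.
E[D | D is even] = (4) / (1/2) = 8.

8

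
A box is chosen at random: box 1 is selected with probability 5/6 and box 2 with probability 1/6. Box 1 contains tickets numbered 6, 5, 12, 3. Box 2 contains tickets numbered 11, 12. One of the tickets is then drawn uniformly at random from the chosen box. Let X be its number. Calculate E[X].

22/3

E[X | box 1] = (6+5+12+3)/4 = 13/2.
E[X | box 2] = (11+12)/2 = 23/2.
By the law of total expectation,
E[X] = (5/6)·(13/2) + (1/6)·(23/2) = 22/3.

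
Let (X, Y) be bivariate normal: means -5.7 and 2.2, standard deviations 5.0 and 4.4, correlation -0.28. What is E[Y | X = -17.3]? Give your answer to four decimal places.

For a bivariate normal, E[Y | X=x] = μ_Y + ρ·(σ_Y/σ_X)·(x − μ_X).
E[Y | X=-17.3] = 2.2 + (-0.28)·(4.4/5.0)·(-17.3 − (-5.7)) = 2.2 + (-0.2464)·(-11.6) = 5.0582.

5.0582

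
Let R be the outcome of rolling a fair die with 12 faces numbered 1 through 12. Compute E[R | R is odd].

6

Given R is odd, R is equally likely to be any of {1, 3, 5, 7, 9, 11}.
E[R | R is odd] = (1 + 3 + 5 + 7 + 9 + 11) / 6 = 6.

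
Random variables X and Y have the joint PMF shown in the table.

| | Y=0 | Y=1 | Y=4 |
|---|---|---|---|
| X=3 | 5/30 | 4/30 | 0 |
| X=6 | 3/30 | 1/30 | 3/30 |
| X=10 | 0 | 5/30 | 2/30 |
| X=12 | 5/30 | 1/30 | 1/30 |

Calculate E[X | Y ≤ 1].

P(Y ≤ 1) = 4/5.
Summing X·P(X=x,Y=y) over the conditioning event gives 173/30.
E[X | Y ≤ 1] = (173/30) / (4/5) = 173/24.

173/24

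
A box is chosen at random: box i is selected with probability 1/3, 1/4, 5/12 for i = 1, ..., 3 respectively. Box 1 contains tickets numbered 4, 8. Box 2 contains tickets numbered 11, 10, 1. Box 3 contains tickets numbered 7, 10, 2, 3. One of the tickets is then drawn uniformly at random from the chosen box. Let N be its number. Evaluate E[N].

E[N | box 1] = (4+8)/2 = 6.
E[N | box 2] = (11+10+1)/3 = 22/3.
E[N | box 3] = (7+10+2+3)/4 = 11/2.
E[N] = (1/3)·(6) + (1/4)·(22/3) + (5/12)·(11/2) = 49/8.

49/8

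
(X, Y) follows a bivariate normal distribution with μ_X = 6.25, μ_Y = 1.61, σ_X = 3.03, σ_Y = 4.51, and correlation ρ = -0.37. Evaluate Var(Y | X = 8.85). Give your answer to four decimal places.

17.5555

For a bivariate normal, Var(Y | X=x) = σ_Y²(1 − ρ²).
Var(Y | X=8.85) = (4.51)²·(1 − (-0.37)²) = 20.3401·0.8631 = 17.5555.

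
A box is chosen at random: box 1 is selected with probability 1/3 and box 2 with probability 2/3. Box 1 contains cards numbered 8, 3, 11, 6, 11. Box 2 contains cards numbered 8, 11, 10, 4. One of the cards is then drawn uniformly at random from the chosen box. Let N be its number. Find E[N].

81/10

E[N | box 1] = (8+3+11+6+11)/5 = 39/5.
E[N | box 2] = (8+11+10+4)/4 = 33/4.
By the law of total expectation,
E[N] = (1/3)·(39/5) + (2/3)·(33/4) = 81/10.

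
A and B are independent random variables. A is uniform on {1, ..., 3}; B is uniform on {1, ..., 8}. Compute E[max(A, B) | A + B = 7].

Outcomes with A + B = 7: (1,6), (2,5), (3,4), each with probability 1/24.
E[max(A, B) | A + B = 7] = (6 + 5 + 4) / 3 = 5.

5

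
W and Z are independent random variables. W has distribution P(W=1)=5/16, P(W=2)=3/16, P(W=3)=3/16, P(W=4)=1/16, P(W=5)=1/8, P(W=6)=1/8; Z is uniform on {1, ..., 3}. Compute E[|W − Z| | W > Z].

P(W > Z) = 1/2.
Summing |W−Z|·P(x,y) over outcomes with W > Z gives 5/4.
E[|W − Z| | W > Z] = (5/4) / (1/2) = 5/2.

5/2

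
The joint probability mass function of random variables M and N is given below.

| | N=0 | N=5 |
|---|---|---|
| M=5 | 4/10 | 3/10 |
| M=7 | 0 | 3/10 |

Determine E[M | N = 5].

6

P(N = 5) = 3/5.
Σ M·P over the event = 5·(3/10) + 7·(3/10) = 18/5.
E[M | N = 5] = (18/5) / (3/5) = 6.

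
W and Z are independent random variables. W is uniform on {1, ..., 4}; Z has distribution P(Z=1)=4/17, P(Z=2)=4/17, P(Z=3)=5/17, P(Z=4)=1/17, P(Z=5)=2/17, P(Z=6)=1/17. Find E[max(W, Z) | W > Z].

P(W > Z) = 25/68.
Summing max(W,Z)·P(x,y) over outcomes with W > Z gives 21/17.
E[max(W, Z) | W > Z] = (21/17) / (25/68) = 84/25.

84/25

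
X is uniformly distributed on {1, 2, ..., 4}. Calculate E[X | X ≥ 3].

7/2

Given X ≥ 3, X is equally likely to be any of {3, 4}.
E[X | X ≥ 3] = (3 + 4) / 2 = 7/2.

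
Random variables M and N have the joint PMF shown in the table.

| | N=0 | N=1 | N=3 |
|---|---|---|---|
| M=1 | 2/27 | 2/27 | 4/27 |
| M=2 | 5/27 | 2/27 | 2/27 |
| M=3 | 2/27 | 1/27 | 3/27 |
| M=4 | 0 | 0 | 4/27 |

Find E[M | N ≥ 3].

P(N ≥ 3) = 13/27.
Σ M·P over the event = 1·(4/27) + 2·(2/27) + 3·(3/27) + 4·(4/27) = 11/9.
E[M | N ≥ 3] = (11/9) / (13/27) = 33/13.

33/13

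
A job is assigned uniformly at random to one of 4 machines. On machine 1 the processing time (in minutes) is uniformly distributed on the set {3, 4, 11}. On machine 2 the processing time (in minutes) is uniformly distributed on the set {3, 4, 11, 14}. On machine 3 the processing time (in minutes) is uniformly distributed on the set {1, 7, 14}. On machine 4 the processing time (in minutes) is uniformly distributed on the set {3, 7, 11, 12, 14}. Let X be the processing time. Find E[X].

461/60

E[X | machine 1] = (3+4+11)/3 = 6.
E[X | machine 2] = (3+4+11+14)/4 = 8.
E[X | machine 3] = (1+7+14)/3 = 22/3.
E[X | machine 4] = (3+7+11+12+14)/5 = 47/5.
E[X] = (1/4)·(6) + (1/4)·(8) + (1/4)·(22/3) + (1/4)·(47/5) = 461/60.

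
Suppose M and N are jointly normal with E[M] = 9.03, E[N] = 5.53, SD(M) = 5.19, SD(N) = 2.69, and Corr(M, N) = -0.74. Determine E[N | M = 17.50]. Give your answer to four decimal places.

E[N | M=x] = μ_N + ρ(σ_N/σ_M)(x − μ_M) for jointly normal variables.
E[N | M=17.50] = 5.53 + (-0.74)·(2.69/5.19)·(17.50 − (9.03)) = 5.53 + (-0.383545)·(8.47) = 2.2814.

2.2814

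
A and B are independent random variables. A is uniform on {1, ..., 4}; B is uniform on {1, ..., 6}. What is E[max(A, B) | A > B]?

10/3

Outcomes with A > B: (2,1), (3,1), (3,2), (4,1), (4,2), (4,3), each with probability 1/24.
E[max(A, B) | A > B] = (2 + 3 + 3 + 4 + 4 + 4) / 6 = 10/3.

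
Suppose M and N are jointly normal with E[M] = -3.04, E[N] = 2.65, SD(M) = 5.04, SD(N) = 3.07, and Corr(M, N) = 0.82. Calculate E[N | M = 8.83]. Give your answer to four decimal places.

8.5789

E[N | M=x] = μ_N + ρ(σ_N/σ_M)(x − μ_M) for jointly normal variables.
E[N | M=8.83] = 2.65 + (0.82)·(3.07/5.04)·(8.83 − (-3.04)) = 2.65 + (0.499484)·(11.87) = 8.5789.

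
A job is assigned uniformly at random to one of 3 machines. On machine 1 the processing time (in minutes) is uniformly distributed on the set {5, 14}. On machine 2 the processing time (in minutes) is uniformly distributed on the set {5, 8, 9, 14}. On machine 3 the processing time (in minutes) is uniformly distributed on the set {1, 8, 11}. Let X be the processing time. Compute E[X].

E[X | machine 1] = (5+14)/2 = 19/2.
E[X | machine 2] = (5+8+9+14)/4 = 9.
E[X | machine 3] = (1+8+11)/3 = 20/3.
E[X] = (1/3)·(19/2) + (1/3)·(9) + (1/3)·(20/3) = 151/18.

151/18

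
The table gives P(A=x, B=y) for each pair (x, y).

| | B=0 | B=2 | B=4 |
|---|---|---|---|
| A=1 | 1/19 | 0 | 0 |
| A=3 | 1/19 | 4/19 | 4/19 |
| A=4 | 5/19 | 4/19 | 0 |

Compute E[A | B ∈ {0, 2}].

P(B ∈ {0, 2}) = 15/19.
Summing A·P(A=x,B=y) over the conditioning event gives 52/19.
E[A | B ∈ {0, 2}] = (52/19) / (15/19) = 52/15.

52/15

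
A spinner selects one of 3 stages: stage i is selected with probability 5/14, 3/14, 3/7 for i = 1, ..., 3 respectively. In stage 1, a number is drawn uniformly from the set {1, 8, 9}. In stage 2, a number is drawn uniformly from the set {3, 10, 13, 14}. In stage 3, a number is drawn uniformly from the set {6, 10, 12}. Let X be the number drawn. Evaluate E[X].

58/7

E[X | stage 1] = (1+8+9)/3 = 6.
E[X | stage 2] = (3+10+13+14)/4 = 10.
E[X | stage 3] = (6+10+12)/3 = 28/3.
E[X] = (5/14)·(6) + (3/14)·(10) + (3/7)·(28/3) = 58/7.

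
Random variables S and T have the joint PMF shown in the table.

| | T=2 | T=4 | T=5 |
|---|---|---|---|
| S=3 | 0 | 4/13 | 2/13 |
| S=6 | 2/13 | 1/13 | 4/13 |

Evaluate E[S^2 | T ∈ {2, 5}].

P(T ∈ {2, 5}) = 8/13.
Σ S^2·P over the event = 9·(2/13) + 36·(2/13) + 36·(4/13) = 18.
E[S^2 | T ∈ {2, 5}] = (18) / (8/13) = 117/4.

117/4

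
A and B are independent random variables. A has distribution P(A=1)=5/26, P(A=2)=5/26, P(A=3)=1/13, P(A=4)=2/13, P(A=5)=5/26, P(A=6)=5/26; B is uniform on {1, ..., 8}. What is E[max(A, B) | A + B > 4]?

P(A + B > 4) = 181/208.
Summing max(A,B)·P(x,y) over outcomes with A + B > 4 gives 5.
E[max(A, B) | A + B > 4] = (5) / (181/208) = 1040/181.

1040/181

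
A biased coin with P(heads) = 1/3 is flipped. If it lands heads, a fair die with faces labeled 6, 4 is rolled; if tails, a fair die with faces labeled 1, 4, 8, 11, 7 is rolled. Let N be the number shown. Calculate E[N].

29/5

E[N | heads] = (6+4)/2 = 5.
E[N | tails] = (1+4+8+11+7)/5 = 31/5.
By the law of total expectation,
E[N] = (1/3)·(5) + (2/3)·(31/5) = 29/5.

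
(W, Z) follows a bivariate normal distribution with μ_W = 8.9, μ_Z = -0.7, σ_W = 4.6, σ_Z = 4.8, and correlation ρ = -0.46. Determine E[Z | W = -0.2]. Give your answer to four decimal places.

For a bivariate normal, E[Z | W=x] = μ_Z + ρ·(σ_Z/σ_W)·(x − μ_W).
E[Z | W=-0.2] = -0.7 + (-0.46)·(4.8/4.6)·(-0.2 − (8.9)) = -0.7 + (-0.48)·(-9.1) = 3.6680.

3.6680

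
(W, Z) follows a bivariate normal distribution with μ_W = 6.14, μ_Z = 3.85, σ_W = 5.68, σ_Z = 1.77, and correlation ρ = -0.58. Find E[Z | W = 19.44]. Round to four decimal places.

1.4462

The regression of Z on W has slope ρ·σ_Z/σ_W and passes through (μ_W, μ_Z).
E[Z | W=19.44] = 3.85 + (-0.58)·(1.77/5.68)·(19.44 − (6.14)) = 3.85 + (-0.18074)·(13.3) = 1.4462.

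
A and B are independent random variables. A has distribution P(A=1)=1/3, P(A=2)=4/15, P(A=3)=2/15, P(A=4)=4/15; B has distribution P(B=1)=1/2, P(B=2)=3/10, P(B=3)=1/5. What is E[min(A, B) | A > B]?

P(A > B) = 38/75.
Summing min(A,B)·P(x,y) over outcomes with A > B gives 11/15.
E[min(A, B) | A > B] = (11/15) / (38/75) = 55/38.

55/38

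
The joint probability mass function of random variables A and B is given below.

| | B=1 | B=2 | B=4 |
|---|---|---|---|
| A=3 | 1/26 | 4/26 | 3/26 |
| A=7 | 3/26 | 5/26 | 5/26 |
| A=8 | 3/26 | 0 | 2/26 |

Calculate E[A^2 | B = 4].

40

P(B = 4) = 5/13.
Σ A^2·P over the event = 9·(3/26) + 49·(5/26) + 64·(2/26) = 200/13.
E[A^2 | B = 4] = (200/13) / (5/13) = 40.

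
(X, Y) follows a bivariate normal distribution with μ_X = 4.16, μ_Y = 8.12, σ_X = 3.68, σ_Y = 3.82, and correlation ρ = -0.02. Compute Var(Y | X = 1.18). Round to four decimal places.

14.5866

The conditional variance in a bivariate normal is σ_Y²(1 − ρ²), independent of x.
Var(Y | X=1.18) = (3.82)²·(1 − (-0.02)²) = 14.5924·0.9996 = 14.5866.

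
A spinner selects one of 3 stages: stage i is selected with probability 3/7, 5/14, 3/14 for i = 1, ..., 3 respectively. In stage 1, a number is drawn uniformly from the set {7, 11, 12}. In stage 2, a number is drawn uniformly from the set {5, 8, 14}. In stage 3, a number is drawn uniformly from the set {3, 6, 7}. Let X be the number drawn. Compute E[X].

121/14

E[X | stage 1] = (7+11+12)/3 = 10.
E[X | stage 2] = (5+8+14)/3 = 9.
E[X | stage 3] = (3+6+7)/3 = 16/3.
By the law of total expectation,
E[X] = (3/7)·(10) + (5/14)·(9) + (3/14)·(16/3) = 121/14.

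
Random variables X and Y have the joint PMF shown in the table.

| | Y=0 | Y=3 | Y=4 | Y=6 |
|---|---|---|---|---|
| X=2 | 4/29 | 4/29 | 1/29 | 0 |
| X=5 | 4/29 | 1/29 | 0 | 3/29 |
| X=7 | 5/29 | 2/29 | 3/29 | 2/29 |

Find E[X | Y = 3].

27/7

P(Y = 3) = 7/29.
Σ X·P over the event = 2·(4/29) + 5·(1/29) + 7·(2/29) = 27/29.
E[X | Y = 3] = (27/29) / (7/29) = 27/7.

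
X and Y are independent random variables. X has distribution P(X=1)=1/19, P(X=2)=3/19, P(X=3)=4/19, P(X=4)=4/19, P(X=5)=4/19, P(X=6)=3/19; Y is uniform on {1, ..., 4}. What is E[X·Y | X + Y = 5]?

31/6

P(X + Y = 5) = 3/19.
Summing XY·P(x,y) over outcomes with X + Y = 5 gives 31/38.
E[X·Y | X + Y = 5] = (31/38) / (3/19) = 31/6.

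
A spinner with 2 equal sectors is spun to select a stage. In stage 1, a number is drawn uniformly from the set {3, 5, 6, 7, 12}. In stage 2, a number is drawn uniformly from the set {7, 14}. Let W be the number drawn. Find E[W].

171/20

E[W | stage 1] = (3+5+6+7+12)/5 = 33/5.
E[W | stage 2] = (7+14)/2 = 21/2.
E[W] = (1/2)·(33/5) + (1/2)·(21/2) = 171/20.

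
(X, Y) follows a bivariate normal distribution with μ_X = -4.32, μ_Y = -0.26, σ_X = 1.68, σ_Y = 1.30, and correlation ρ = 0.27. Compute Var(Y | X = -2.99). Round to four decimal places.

For a bivariate normal, Var(Y | X=x) = σ_Y²(1 − ρ²).
Var(Y | X=-2.99) = (1.30)²·(1 − (0.27)²) = 1.69·0.9271 = 1.5668.

1.5668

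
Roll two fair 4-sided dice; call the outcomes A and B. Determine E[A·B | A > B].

P(A > B) = 3/8.
Summing AB·P(x,y) over outcomes with A > B gives 35/16.
E[A·B | A > B] = (35/16) / (3/8) = 35/6.

35/6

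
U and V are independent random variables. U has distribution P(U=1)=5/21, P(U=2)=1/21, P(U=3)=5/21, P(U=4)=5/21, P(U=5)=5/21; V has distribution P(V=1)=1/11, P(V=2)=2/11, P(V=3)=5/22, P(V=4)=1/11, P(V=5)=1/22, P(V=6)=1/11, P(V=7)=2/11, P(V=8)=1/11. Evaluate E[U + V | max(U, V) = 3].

83/17

P(max(U, V) = 3) = 85/462.
Summing (U+V)·P(x,y) over outcomes with max(U, V) = 3 gives 415/462.
E[U + V | max(U, V) = 3] = (415/462) / (85/462) = 83/17.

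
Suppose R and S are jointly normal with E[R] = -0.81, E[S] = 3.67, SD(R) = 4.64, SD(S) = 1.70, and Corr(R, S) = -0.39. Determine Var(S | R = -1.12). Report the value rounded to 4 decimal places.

2.4504

The conditional variance in a bivariate normal is σ_S²(1 − ρ²), independent of x.
Var(S | R=-1.12) = (1.70)²·(1 − (-0.39)²) = 2.89·0.8479 = 2.4504.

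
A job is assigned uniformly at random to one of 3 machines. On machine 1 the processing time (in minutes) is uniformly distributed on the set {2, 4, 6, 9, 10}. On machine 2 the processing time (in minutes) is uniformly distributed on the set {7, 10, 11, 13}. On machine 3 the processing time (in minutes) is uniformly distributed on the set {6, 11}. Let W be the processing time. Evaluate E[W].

499/60

E[W | machine 1] = (2+4+6+9+10)/5 = 31/5.
E[W | machine 2] = (7+10+11+13)/4 = 41/4.
E[W | machine 3] = (6+11)/2 = 17/2.
E[W] = (1/3)·(31/5) + (1/3)·(41/4) + (1/3)·(17/2) = 499/60.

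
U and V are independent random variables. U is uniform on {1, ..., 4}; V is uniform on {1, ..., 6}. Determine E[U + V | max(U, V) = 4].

Outcomes with max(U, V) = 4: (1,4), (2,4), (3,4), (4,1), (4,2), (4,3), (4,4), each with probability 1/24.
E[U + V | max(U, V) = 4] = (5 + 6 + 7 + 5 + 6 + 7 + 8) / 7 = 44/7.

44/7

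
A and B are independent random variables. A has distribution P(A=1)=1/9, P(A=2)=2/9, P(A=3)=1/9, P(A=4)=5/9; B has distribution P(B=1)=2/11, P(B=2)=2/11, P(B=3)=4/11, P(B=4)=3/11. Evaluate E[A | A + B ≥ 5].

278/81

P(A + B ≥ 5) = 9/11.
Summing A·P(x,y) over outcomes with A + B ≥ 5 gives 278/99.
E[A | A + B ≥ 5] = (278/99) / (9/11) = 278/81.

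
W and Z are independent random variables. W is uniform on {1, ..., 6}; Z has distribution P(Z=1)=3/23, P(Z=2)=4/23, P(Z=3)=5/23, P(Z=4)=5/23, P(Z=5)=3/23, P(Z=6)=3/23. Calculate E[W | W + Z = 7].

82/23

P(W + Z = 7) = 1/6.
Summing W·P(x,y) over outcomes with W + Z = 7 gives 41/69.
E[W | W + Z = 7] = (41/69) / (1/6) = 82/23.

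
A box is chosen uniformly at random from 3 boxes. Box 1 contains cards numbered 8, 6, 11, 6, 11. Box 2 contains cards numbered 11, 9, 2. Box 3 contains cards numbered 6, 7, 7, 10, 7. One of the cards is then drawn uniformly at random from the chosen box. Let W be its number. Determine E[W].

E[W | box 1] = (8+6+11+6+11)/5 = 42/5.
E[W | box 2] = (11+9+2)/3 = 22/3.
E[W | box 3] = (6+7+7+10+7)/5 = 37/5.
By the law of total expectation,
E[W] = (1/3)·(42/5) + (1/3)·(22/3) + (1/3)·(37/5) = 347/45.

347/45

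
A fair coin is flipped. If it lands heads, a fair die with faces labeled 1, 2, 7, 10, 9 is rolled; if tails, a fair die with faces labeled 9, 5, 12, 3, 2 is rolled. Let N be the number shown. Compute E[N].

6

E[N | heads] = (1+2+7+10+9)/5 = 29/5.
E[N | tails] = (9+5+12+3+2)/5 = 31/5.
E[N] = (1/2)·(29/5) + (1/2)·(31/5) = 6.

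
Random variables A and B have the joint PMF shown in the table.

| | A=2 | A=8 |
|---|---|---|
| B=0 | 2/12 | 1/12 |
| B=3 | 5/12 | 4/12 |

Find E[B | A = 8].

12/5

P(A = 8) = 5/12.
Σ B·P over the event = 0·(1/12) + 3·(4/12) = 1.
E[B | A = 8] = (1) / (5/12) = 12/5.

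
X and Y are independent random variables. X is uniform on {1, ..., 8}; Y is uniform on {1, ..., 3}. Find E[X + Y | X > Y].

P(X > Y) = 3/4.
Summing (X+Y)·P(x,y) over outcomes with X > Y gives 11/2.
E[X + Y | X > Y] = (11/2) / (3/4) = 22/3.

22/3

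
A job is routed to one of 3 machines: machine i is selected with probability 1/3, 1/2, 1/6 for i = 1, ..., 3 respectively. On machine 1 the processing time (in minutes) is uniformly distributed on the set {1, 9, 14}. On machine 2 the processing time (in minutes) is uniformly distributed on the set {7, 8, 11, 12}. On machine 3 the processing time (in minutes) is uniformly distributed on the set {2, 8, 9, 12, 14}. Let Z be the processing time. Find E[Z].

107/12

E[Z | machine 1] = (1+9+14)/3 = 8.
E[Z | machine 2] = (7+8+11+12)/4 = 19/2.
E[Z | machine 3] = (2+8+9+12+14)/5 = 9.
E[Z] = (1/3)·(8) + (1/2)·(19/2) + (1/6)·(9) = 107/12.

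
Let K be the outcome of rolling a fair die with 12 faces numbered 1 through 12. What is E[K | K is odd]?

6

Given K is odd, K is equally likely to be any of {1, 3, 5, 7, 9, 11}.
E[K | K is odd] = (1 + 3 + 5 + 7 + 9 + 11) / 6 = 6.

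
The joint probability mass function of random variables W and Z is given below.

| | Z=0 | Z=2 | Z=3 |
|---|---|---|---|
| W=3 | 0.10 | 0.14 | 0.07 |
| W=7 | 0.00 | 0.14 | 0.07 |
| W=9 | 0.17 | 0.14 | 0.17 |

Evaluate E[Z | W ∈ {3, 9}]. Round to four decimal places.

1.6203

P(W ∈ {3, 9}) = 0.79.
Σ Z·P over the event = 0·(0.10) + 2·(0.14) + 3·(0.07) + 0·(0.17) + 2·(0.14) + 3·(0.17) = 1.28.
E[Z | W ∈ {3, 9}] = (1.28) / (0.79) = 1.6203.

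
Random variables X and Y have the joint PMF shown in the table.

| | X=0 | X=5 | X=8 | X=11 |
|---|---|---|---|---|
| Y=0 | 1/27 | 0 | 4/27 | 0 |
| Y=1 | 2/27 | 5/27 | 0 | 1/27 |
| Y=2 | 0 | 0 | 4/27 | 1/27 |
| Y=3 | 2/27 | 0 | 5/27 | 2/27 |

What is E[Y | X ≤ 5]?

P(X ≤ 5) = 10/27.
Σ Y·P over the event = 0·(1/27) + 1·(2/27) + 3·(2/27) + 1·(5/27) = 13/27.
E[Y | X ≤ 5] = (13/27) / (10/27) = 13/10.

13/10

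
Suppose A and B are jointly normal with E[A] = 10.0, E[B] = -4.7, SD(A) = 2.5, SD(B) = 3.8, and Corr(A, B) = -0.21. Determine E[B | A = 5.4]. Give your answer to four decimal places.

-3.2317

E[B | A=x] = μ_B + ρ(σ_B/σ_A)(x − μ_A) for jointly normal variables.
E[B | A=5.4] = -4.7 + (-0.21)·(3.8/2.5)·(5.4 − (10.0)) = -4.7 + (-0.3192)·(-4.6) = -3.2317.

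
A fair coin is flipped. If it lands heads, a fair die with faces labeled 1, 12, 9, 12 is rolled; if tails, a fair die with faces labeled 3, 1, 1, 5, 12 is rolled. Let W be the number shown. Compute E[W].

E[W | heads] = (1+12+9+12)/4 = 17/2.
E[W | tails] = (3+1+1+5+12)/5 = 22/5.
By the law of total expectation,
E[W] = (1/2)·(17/2) + (1/2)·(22/5) = 129/20.

129/20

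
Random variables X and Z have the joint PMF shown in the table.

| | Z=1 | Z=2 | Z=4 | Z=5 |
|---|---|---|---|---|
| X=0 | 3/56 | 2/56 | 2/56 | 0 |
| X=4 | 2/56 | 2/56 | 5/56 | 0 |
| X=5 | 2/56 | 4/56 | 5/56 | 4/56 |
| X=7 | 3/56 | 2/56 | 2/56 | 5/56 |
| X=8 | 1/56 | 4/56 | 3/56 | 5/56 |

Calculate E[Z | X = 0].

P(X = 0) = 1/8.
Σ Z·P over the event = 1·(3/56) + 2·(2/56) + 4·(2/56) = 15/56.
E[Z | X = 0] = (15/56) / (1/8) = 15/7.

15/7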